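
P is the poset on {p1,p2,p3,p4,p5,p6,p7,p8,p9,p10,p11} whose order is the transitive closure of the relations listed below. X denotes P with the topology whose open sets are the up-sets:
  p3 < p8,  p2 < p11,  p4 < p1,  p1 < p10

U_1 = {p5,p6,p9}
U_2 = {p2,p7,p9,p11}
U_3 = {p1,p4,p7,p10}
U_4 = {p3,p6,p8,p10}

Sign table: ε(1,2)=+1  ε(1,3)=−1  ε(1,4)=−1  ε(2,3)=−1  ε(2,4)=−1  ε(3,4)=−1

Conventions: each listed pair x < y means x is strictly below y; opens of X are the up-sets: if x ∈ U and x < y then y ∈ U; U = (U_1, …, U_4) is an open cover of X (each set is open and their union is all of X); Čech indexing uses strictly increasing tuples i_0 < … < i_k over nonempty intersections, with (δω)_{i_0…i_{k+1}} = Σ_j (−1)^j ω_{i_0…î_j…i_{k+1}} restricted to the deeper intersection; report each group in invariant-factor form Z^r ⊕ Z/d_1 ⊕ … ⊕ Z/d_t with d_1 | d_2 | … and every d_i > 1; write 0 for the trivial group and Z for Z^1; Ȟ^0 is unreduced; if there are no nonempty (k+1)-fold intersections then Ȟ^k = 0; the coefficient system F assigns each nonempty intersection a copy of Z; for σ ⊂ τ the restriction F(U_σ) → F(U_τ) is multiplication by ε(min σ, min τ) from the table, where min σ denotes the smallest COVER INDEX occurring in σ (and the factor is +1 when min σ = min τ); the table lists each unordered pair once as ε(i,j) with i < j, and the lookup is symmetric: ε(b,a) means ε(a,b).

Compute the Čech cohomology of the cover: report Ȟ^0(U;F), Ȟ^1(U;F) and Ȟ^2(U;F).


Ȟ^0(U;F) ≅ 0, Ȟ^1(U;F) ≅ Z/2 and Ȟ^2(U;F) ≅ 0

nerve simplices:
  U12={p9} U14={p6} U23={p7} U34={p10}
C dims 4,4; δ0: rk 4, SNF 1^3·2
degree 0: 4−4−0 = 0 → Ȟ^0 ≅ 0
degree 1: 4−0−4 = 0 plus torsion [2] → Ȟ^1 ≅ Z/2
degree 2: 0−0−0 = 0 → Ȟ^2 ≅ 0


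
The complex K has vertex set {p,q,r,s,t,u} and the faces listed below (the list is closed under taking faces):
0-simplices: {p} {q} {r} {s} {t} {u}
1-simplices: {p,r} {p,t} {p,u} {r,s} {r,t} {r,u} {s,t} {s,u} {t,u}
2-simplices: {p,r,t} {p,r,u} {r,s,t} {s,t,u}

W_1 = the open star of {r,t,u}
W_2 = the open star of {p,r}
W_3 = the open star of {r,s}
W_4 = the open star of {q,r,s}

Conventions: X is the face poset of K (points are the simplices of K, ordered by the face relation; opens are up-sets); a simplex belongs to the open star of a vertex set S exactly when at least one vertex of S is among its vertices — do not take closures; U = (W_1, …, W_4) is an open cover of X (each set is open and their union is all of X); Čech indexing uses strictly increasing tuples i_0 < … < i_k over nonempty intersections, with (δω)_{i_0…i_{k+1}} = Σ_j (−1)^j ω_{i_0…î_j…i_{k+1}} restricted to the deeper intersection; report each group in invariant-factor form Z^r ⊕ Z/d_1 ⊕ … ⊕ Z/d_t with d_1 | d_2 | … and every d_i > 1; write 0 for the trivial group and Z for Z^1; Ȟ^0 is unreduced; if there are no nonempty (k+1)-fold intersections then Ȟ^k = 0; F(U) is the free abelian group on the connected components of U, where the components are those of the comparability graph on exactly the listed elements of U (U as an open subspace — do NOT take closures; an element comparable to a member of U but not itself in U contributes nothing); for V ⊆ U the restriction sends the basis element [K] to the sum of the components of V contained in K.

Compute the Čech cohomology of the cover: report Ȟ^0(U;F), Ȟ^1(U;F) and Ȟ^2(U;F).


intersection data:
  W1={{r},{t},{u},{p,r},{p,t},{p,u},{r,s},{r,t},{r,u},{s,t},{s,u},{t,u},{p,r,t},{p,r,u},{r,s,t},{s,t,u}} W2={{p},{r},{p,r},{p,t},{p,u},{r,s},{r,t},{r,u},{p,r,t},{p,r,u},{r,s,t}} W3={{r},{s},{p,r},{r,s},{r,t},{r,u},{s,t},{s,u},{p,r,t},{p,r,u},{r,s,t},{s,t,u}} W4={{q},{r},{s},{p,r},{r,s},{r,t},{r,u},{s,t},{s,u},{p,r,t},{p,r,u},{r,s,t},{s,t,u}}
  W12={{r},{p,r},{p,t},{p,u},{r,s},{r,t},{r,u},{p,r,t},{p,r,u},{r,s,t}} W13={{r},{p,r},{r,s},{r,t},{r,u},{s,t},{s,u},{p,r,t},{p,r,u},{r,s,t},{s,t,u}} W14={{r},{p,r},{r,s},{r,t},{r,u},{s,t},{s,u},{p,r,t},{p,r,u},{r,s,t},{s,t,u}} W23={{r},{p,r},{r,s},{r,t},{r,u},{p,r,t},{p,r,u},{r,s,t}} W24={{r},{p,r},{r,s},{r,t},{r,u},{p,r,t},{p,r,u},{r,s,t}} W34={{r},{s},{p,r},{r,s},{r,t},{r,u},{s,t},{s,u},{p,r,t},{p,r,u},{r,s,t},{s,t,u}}
  W123={{r},{p,r},{r,s},{r,t},{r,u},{p,r,t},{p,r,u},{r,s,t}} W124={{r},{p,r},{r,s},{r,t},{r,u},{p,r,t},{p,r,u},{r,s,t}} W134={{r},{p,r},{r,s},{r,t},{r,u},{s,t},{s,u},{p,r,t},{p,r,u},{r,s,t},{s,t,u}} W234={{r},{p,r},{r,s},{r,t},{r,u},{p,r,t},{p,r,u},{r,s,t}}
  W1234={{r},{p,r},{r,s},{r,t},{r,u},{p,r,t},{p,r,u},{r,s,t}}
components per intersection:
  W1: {{r},{t},{u},{p,r},{p,t},{p,u},{r,s},{r,t},{r,u},{s,t},{s,u},{t,u},{p,r,t},{p,r,u},{r,s,t},{s,t,u}}
  W2: {{p},{r},{p,r},{p,t},{p,u},{r,s},{r,t},{r,u},{p,r,t},{p,r,u},{r,s,t}}
  W3: {{r},{s},{p,r},{r,s},{r,t},{r,u},{s,t},{s,u},{p,r,t},{p,r,u},{r,s,t},{s,t,u}}
  W4: {{q}} {{r},{s},{p,r},{r,s},{r,t},{r,u},{s,t},{s,u},{p,r,t},{p,r,u},{r,s,t},{s,t,u}}
  W12: {{r},{p,r},{p,t},{p,u},{r,s},{r,t},{r,u},{p,r,t},{p,r,u},{r,s,t}}
  W13: {{r},{p,r},{r,s},{r,t},{r,u},{s,t},{s,u},{p,r,t},{p,r,u},{r,s,t},{s,t,u}}
  W14: {{r},{p,r},{r,s},{r,t},{r,u},{s,t},{s,u},{p,r,t},{p,r,u},{r,s,t},{s,t,u}}
  W23: {{r},{p,r},{r,s},{r,t},{r,u},{p,r,t},{p,r,u},{r,s,t}}
  W24: {{r},{p,r},{r,s},{r,t},{r,u},{p,r,t},{p,r,u},{r,s,t}}
  W34: {{r},{s},{p,r},{r,s},{r,t},{r,u},{s,t},{s,u},{p,r,t},{p,r,u},{r,s,t},{s,t,u}}
  W123: {{r},{p,r},{r,s},{r,t},{r,u},{p,r,t},{p,r,u},{r,s,t}}
  W124: {{r},{p,r},{r,s},{r,t},{r,u},{p,r,t},{p,r,u},{r,s,t}}
  W134: {{r},{p,r},{r,s},{r,t},{r,u},{s,t},{s,u},{p,r,t},{p,r,u},{r,s,t},{s,t,u}}
  W234: {{r},{p,r},{r,s},{r,t},{r,u},{p,r,t},{p,r,u},{r,s,t}}
  W1234: {{r},{p,r},{r,s},{r,t},{r,u},{p,r,t},{p,r,u},{r,s,t}}
C dims 5,6,4,1; δ0: rk 3, SNF 1^3; δ1: rk 3, SNF 1^3; δ2: rk 1, SNF 1^1
Ȟ^0 = (5 − 3) − 0 = 2, so Ȟ^0 ≅ Z^2
Ȟ^1 = (6 − 3) − 3 = 0, so Ȟ^1 ≅ 0
Ȟ^2 = (4 − 1) − 3 = 0, so Ȟ^2 ≅ 0

Ȟ^0 = Z^2, Ȟ^1 = 0 and Ȟ^2 = 0


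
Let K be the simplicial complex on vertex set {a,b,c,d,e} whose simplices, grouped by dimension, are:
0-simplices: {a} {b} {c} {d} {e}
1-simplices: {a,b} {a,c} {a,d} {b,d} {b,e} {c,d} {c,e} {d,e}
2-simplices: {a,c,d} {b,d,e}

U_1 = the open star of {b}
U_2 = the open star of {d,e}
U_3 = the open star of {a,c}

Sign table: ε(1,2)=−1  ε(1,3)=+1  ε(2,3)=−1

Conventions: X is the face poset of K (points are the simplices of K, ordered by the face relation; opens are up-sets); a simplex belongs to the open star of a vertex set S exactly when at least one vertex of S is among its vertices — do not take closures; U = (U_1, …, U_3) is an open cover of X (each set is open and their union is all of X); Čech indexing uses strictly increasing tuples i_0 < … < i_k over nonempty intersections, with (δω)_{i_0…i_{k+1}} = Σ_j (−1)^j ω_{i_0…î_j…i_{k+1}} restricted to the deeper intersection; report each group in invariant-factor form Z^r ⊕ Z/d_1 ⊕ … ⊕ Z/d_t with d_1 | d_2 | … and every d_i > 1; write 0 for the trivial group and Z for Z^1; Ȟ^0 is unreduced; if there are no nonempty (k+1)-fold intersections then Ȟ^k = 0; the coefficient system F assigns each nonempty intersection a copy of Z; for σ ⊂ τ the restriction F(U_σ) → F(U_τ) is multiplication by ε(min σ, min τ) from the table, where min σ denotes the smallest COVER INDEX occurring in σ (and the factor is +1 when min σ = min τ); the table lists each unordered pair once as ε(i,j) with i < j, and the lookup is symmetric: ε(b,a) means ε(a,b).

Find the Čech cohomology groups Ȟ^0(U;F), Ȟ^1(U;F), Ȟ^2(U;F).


nerve of the cover:
  U1={{b},{a,b},{b,d},{b,e},{b,d,e}} U2={{d},{e},{a,d},{b,d},{b,e},{c,d},{c,e},{d,e},{a,c,d},{b,d,e}} U3={{a},{c},{a,b},{a,c},{a,d},{c,d},{c,e},{a,c,d}}
  U12={{b,d},{b,e},{b,d,e}} U13={{a,b}} U23={{a,d},{c,d},{c,e},{a,c,d}}
C dims 3,3; δ0: rk 2, SNF 1^2
Ȟ^0 = (3 − 2) − 0 = 1, so Ȟ^0 ≅ Z
Ȟ^1 = (3 − 0) − 2 = 1, so Ȟ^1 ≅ Z
Ȟ^2 = (0 − 0) − 0 = 0, so Ȟ^2 ≅ 0

Ȟ^0 ≅ Z,  Ȟ^1 ≅ Z,  Ȟ^2 ≅ 0


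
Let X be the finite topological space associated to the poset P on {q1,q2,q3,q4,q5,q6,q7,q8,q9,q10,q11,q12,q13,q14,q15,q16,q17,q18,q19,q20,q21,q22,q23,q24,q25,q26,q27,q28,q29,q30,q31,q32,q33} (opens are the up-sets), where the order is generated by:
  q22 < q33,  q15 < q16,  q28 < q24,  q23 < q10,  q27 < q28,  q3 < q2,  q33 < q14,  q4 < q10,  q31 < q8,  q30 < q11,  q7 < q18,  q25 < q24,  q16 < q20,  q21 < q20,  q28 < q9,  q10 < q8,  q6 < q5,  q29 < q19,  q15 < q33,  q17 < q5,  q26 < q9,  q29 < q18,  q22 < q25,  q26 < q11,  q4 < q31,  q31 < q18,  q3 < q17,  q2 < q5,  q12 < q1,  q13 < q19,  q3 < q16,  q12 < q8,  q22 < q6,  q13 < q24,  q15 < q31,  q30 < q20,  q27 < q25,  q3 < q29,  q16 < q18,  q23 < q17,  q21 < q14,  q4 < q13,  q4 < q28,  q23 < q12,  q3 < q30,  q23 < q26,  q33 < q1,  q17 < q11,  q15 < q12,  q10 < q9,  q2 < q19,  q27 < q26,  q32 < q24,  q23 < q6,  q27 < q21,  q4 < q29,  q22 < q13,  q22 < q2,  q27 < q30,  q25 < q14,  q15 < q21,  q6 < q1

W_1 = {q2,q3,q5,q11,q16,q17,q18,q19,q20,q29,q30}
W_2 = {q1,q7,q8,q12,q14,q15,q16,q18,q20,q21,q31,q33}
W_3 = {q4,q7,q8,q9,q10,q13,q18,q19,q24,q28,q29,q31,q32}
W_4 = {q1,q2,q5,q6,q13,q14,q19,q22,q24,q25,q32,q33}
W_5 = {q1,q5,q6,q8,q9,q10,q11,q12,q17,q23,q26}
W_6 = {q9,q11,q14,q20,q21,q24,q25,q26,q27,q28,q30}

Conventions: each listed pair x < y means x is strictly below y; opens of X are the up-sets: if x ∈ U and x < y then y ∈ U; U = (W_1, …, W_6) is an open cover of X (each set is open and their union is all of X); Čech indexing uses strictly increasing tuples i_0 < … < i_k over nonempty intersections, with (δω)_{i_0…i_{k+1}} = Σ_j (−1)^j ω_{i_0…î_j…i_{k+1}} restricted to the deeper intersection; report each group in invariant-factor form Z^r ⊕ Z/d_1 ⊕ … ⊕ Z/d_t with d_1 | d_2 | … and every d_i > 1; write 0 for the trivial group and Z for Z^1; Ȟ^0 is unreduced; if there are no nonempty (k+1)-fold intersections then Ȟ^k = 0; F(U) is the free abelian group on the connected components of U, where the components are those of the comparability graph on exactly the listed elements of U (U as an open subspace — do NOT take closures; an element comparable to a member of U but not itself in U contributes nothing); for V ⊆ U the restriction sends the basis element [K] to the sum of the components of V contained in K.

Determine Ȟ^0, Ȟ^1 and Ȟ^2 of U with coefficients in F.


Ȟ^0(U;F) ≅ Z, Ȟ^1(U;F) ≅ 0 and Ȟ^2(U;F) ≅ Z/2

intersection data:
  W12={q16,q18,q20} W13={q18,q19,q29} W14={q2,q5,q19} W15={q5,q11,q17} W16={q11,q20,q30} W23={q7,q8,q18,q31} W24={q1,q14,q33} W25={q1,q8,q12} W26={q14,q20,q21} W34={q13,q19,q24,q32} W35={q8,q9,q10} W36={q9,q24,q28} W45={q1,q5,q6} W46={q14,q24,q25} W56={q9,q11,q26}
  W123={q18} W126={q20} W134={q19} W145={q5} W156={q11} W235={q8} W245={q1} W246={q14} W346={q24} W356={q9}
components per intersection:
  W1: {q2,q3,q5,q11,q16,q17,q18,q19,q20,q29,q30}
  W2: {q1,q7,q8,q12,q14,q15,q16,q18,q20,q21,q31,q33}
  W3: {q4,q7,q8,q9,q10,q13,q18,q19,q24,q28,q29,q31,q32}
  W4: {q1,q2,q5,q6,q13,q14,q19,q22,q24,q25,q32,q33}
  W5: {q1,q5,q6,q8,q9,q10,q11,q12,q17,q23,q26}
  W6: {q9,q11,q14,q20,q21,q24,q25,q26,q27,q28,q30}
  W12: {q16,q18,q20}
  W13: {q18,q19,q29}
  W14: {q2,q5,q19}
  W15: {q5,q11,q17}
  W16: {q11,q20,q30}
  W23: {q7,q8,q18,q31}
  W24: {q1,q14,q33}
  W25: {q1,q8,q12}
  W26: {q14,q20,q21}
  W34: {q13,q19,q24,q32}
  W35: {q8,q9,q10}
  W36: {q9,q24,q28}
  W45: {q1,q5,q6}
  W46: {q14,q24,q25}
  W56: {q9,q11,q26}
  W123: {q18}
  W126: {q20}
  W134: {q19}
  W145: {q5}
  W156: {q11}
  W235: {q8}
  W245: {q1}
  W246: {q14}
  W346: {q24}
  W356: {q9}
C dims 6,15,10; δ0: rk 5, SNF 1^5; δ1: rk 10, SNF 1^9·2
Ȟ^0 = (6 − 5) − 0 = 1, so Ȟ^0 ≅ Z
Ȟ^1 = (15 − 10) − 5 = 0, so Ȟ^1 ≅ 0
Ȟ^2 = (10 − 0) − 10 = 0 plus torsion [2], so Ȟ^2 ≅ Z/2


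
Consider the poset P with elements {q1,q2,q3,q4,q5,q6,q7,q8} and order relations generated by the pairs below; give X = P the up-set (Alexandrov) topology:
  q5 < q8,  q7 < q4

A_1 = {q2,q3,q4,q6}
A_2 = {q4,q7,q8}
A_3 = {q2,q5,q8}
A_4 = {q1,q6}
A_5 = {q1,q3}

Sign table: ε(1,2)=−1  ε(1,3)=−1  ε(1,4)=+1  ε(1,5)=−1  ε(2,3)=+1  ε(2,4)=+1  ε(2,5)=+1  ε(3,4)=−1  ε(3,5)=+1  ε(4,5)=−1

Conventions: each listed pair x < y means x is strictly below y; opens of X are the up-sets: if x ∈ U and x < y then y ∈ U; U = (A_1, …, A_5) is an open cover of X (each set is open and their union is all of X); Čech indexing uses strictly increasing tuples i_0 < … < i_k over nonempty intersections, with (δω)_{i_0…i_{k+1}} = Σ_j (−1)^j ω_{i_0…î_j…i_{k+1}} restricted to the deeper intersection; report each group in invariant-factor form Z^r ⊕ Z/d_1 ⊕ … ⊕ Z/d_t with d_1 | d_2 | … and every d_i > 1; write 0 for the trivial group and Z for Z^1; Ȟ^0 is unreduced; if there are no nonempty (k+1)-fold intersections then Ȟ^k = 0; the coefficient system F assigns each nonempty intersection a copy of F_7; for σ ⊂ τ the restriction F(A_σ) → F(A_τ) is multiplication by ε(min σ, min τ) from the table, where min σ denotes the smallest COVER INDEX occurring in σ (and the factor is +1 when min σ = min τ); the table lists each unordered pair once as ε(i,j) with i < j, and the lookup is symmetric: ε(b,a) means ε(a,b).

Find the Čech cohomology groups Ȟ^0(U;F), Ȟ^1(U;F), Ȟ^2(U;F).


intersection data:
  A12={q4} A13={q2} A14={q6} A15={q3} A23={q8} A45={q1}
C dims 5,6; δ0: rk_F7 4
Ȟ^0 = (5 − 4) − 0 = 1, so Ȟ^0 ≅ Z/7
Ȟ^1 = (6 − 0) − 4 = 2, so Ȟ^1 ≅ Z/7 ⊕ Z/7
Ȟ^2 = (0 − 0) − 0 = 0, so Ȟ^2 ≅ 0

Ȟ^0 = Z/7, Ȟ^1 = Z/7 ⊕ Z/7, Ȟ^2 = 0


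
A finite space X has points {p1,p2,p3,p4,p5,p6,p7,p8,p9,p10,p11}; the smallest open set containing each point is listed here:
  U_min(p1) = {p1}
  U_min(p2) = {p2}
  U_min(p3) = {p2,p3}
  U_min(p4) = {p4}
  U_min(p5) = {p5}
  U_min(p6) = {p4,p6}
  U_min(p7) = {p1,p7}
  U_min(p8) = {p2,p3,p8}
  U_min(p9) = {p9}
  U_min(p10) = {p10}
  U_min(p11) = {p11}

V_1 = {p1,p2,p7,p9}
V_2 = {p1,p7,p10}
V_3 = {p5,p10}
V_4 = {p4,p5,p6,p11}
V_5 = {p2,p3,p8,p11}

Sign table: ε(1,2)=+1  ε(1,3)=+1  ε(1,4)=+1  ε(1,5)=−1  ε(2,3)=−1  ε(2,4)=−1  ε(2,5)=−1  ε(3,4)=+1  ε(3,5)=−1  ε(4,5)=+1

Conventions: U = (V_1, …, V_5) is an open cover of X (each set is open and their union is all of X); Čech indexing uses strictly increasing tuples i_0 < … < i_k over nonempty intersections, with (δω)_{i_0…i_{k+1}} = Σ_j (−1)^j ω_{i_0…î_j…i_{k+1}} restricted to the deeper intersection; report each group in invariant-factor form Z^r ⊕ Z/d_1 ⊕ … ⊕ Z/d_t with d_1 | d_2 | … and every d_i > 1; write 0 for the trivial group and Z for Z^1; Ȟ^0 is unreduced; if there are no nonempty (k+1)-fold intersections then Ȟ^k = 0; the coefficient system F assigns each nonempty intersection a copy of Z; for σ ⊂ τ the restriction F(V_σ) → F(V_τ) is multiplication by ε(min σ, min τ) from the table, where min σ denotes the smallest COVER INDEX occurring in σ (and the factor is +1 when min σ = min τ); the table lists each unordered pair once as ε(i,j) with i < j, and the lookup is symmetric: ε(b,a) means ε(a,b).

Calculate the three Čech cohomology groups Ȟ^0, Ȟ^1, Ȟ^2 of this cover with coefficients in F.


Ȟ^0 = Z; Ȟ^1 = Z; Ȟ^2 = 0

nerve simplices:
  V12={p1,p7} V15={p2} V23={p10} V34={p5} V45={p11}
C dims 5,5; δ0: rk 4, SNF 1^4
degree 0: 5−4−0 = 1 → Ȟ^0 ≅ Z
degree 1: 5−0−4 = 1 → Ȟ^1 ≅ Z
degree 2: 0−0−0 = 0 → Ȟ^2 ≅ 0


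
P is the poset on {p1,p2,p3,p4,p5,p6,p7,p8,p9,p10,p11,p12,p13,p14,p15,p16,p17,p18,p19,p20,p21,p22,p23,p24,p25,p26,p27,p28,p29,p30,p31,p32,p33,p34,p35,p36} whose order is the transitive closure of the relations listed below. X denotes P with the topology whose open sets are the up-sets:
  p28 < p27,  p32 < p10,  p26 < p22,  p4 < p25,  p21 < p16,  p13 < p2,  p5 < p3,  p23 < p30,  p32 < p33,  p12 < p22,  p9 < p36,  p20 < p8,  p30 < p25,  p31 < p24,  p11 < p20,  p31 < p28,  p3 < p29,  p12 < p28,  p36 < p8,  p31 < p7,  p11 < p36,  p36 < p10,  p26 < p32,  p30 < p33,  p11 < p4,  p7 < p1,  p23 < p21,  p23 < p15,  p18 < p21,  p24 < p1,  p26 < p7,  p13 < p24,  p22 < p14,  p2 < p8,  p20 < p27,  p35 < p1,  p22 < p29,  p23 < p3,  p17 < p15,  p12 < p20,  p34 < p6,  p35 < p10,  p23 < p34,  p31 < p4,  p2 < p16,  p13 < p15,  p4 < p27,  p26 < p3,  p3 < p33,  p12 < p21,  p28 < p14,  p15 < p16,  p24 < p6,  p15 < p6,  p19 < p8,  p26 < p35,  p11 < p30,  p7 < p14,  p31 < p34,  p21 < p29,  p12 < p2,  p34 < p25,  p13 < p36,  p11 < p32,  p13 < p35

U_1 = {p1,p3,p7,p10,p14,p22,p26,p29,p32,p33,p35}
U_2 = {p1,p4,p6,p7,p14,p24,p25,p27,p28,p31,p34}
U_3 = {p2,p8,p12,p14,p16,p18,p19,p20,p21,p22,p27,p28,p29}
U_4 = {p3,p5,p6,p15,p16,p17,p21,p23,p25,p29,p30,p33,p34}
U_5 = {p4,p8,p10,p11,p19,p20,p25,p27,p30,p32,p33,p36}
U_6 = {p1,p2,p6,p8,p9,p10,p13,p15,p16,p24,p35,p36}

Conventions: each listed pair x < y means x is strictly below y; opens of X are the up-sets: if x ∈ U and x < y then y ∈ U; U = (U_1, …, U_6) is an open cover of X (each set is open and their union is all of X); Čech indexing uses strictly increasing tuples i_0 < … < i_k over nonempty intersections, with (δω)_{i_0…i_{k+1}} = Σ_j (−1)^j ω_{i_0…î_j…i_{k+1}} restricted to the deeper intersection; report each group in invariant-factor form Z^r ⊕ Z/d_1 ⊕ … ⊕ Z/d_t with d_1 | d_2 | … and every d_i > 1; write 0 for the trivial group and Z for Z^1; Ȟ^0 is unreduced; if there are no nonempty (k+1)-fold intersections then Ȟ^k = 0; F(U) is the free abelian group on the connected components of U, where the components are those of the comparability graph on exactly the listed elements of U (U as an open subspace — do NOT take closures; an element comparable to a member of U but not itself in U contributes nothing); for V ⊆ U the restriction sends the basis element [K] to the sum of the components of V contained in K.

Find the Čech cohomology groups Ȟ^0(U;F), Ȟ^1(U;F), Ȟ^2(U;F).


nonempty overlaps:
  U12={p1,p7,p14} U13={p14,p22,p29} U14={p3,p29,p33} U15={p10,p32,p33} U16={p1,p10,p35} U23={p14,p27,p28} U24={p6,p25,p34} U25={p4,p25,p27} U26={p1,p6,p24} U34={p16,p21,p29} U35={p8,p19,p20,p27} U36={p2,p8,p16} U45={p25,p30,p33} U46={p6,p15,p16} U56={p8,p10,p36}
  U123={p14} U126={p1} U134={p29} U145={p33} U156={p10} U235={p27} U245={p25} U246={p6} U346={p16} U356={p8}
components per intersection:
  U1: {p1,p3,p7,p10,p14,p22,p26,p29,p32,p33,p35}
  U2: {p1,p4,p6,p7,p14,p24,p25,p27,p28,p31,p34}
  U3: {p2,p8,p12,p14,p16,p18,p19,p20,p21,p22,p27,p28,p29}
  U4: {p3,p5,p6,p15,p16,p17,p21,p23,p25,p29,p30,p33,p34}
  U5: {p4,p8,p10,p11,p19,p20,p25,p27,p30,p32,p33,p36}
  U6: {p1,p2,p6,p8,p9,p10,p13,p15,p16,p24,p35,p36}
  U12: {p1,p7,p14}
  U13: {p14,p22,p29}
  U14: {p3,p29,p33}
  U15: {p10,p32,p33}
  U16: {p1,p10,p35}
  U23: {p14,p27,p28}
  U24: {p6,p25,p34}
  U25: {p4,p25,p27}
  U26: {p1,p6,p24}
  U34: {p16,p21,p29}
  U35: {p8,p19,p20,p27}
  U36: {p2,p8,p16}
  U45: {p25,p30,p33}
  U46: {p6,p15,p16}
  U56: {p8,p10,p36}
  U123: {p14}
  U126: {p1}
  U134: {p29}
  U145: {p33}
  U156: {p10}
  U235: {p27}
  U245: {p25}
  U246: {p6}
  U346: {p16}
  U356: {p8}
C dims 6,15,10; δ0: rk 5, SNF 1^5; δ1: rk 10, SNF 1^9·2
degree 0: 6−5−0 = 1 → Ȟ^0 ≅ Z
degree 1: 15−10−5 = 0 → Ȟ^1 ≅ 0
degree 2: 10−0−10 = 0 plus torsion [2] → Ȟ^2 ≅ Z/2

Ȟ^0 = Z, Ȟ^1 = 0, Ȟ^2 = Z/2


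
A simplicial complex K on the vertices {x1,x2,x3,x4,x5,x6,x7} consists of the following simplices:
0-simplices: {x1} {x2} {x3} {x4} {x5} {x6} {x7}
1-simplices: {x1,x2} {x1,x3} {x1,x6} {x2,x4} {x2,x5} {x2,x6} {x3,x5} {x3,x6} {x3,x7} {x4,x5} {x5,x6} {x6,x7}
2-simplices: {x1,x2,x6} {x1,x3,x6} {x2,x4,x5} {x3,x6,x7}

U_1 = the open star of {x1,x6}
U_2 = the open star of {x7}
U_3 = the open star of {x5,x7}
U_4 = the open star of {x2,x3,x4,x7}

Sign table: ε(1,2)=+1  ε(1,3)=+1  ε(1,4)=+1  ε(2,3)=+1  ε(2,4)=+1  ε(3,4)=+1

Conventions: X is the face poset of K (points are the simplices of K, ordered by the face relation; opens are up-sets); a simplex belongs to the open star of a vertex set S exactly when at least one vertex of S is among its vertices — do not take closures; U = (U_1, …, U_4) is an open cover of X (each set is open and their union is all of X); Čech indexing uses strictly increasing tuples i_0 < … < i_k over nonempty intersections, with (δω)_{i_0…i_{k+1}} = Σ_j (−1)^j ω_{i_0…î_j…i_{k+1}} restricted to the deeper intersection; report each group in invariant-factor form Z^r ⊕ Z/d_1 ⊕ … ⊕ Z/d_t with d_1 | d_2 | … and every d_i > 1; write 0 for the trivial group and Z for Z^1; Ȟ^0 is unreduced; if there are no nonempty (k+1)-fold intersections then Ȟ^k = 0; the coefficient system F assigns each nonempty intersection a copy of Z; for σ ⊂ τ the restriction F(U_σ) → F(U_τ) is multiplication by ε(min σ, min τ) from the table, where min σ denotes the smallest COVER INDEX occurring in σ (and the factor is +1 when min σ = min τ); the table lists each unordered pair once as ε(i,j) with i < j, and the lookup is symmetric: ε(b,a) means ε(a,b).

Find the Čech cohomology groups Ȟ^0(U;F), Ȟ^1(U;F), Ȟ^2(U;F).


nonempty overlaps:
  U1={{x1},{x6},{x1,x2},{x1,x3},{x1,x6},{x2,x6},{x3,x6},{x5,x6},{x6,x7},{x1,x2,x6},{x1,x3,x6},{x3,x6,x7}} U2={{x7},{x3,x7},{x6,x7},{x3,x6,x7}} U3={{x5},{x7},{x2,x5},{x3,x5},{x3,x7},{x4,x5},{x5,x6},{x6,x7},{x2,x4,x5},{x3,x6,x7}} U4={{x2},{x3},{x4},{x7},{x1,x2},{x1,x3},{x2,x4},{x2,x5},{x2,x6},{x3,x5},{x3,x6},{x3,x7},{x4,x5},{x6,x7},{x1,x2,x6},{x1,x3,x6},{x2,x4,x5},{x3,x6,x7}}
  U12={{x6,x7},{x3,x6,x7}} U13={{x5,x6},{x6,x7},{x3,x6,x7}} U14={{x1,x2},{x1,x3},{x2,x6},{x3,x6},{x6,x7},{x1,x2,x6},{x1,x3,x6},{x3,x6,x7}} U23={{x7},{x3,x7},{x6,x7},{x3,x6,x7}} U24={{x7},{x3,x7},{x6,x7},{x3,x6,x7}} U34={{x7},{x2,x5},{x3,x5},{x3,x7},{x4,x5},{x6,x7},{x2,x4,x5},{x3,x6,x7}}
  U123={{x6,x7},{x3,x6,x7}} U124={{x6,x7},{x3,x6,x7}} U134={{x6,x7},{x3,x6,x7}} U234={{x7},{x3,x7},{x6,x7},{x3,x6,x7}}
  U1234={{x6,x7},{x3,x6,x7}}
C dims 4,6,4,1; δ0: rk 3, SNF 1^3; δ1: rk 3, SNF 1^3; δ2: rk 1, SNF 1^1
degree 0: 4−3−0 = 1 → Ȟ^0 ≅ Z
degree 1: 6−3−3 = 0 → Ȟ^1 ≅ 0
degree 2: 4−1−3 = 0 → Ȟ^2 ≅ 0

Ȟ^0(U;F) ≅ Z, Ȟ^1(U;F) ≅ 0, Ȟ^2(U;F) ≅ 0


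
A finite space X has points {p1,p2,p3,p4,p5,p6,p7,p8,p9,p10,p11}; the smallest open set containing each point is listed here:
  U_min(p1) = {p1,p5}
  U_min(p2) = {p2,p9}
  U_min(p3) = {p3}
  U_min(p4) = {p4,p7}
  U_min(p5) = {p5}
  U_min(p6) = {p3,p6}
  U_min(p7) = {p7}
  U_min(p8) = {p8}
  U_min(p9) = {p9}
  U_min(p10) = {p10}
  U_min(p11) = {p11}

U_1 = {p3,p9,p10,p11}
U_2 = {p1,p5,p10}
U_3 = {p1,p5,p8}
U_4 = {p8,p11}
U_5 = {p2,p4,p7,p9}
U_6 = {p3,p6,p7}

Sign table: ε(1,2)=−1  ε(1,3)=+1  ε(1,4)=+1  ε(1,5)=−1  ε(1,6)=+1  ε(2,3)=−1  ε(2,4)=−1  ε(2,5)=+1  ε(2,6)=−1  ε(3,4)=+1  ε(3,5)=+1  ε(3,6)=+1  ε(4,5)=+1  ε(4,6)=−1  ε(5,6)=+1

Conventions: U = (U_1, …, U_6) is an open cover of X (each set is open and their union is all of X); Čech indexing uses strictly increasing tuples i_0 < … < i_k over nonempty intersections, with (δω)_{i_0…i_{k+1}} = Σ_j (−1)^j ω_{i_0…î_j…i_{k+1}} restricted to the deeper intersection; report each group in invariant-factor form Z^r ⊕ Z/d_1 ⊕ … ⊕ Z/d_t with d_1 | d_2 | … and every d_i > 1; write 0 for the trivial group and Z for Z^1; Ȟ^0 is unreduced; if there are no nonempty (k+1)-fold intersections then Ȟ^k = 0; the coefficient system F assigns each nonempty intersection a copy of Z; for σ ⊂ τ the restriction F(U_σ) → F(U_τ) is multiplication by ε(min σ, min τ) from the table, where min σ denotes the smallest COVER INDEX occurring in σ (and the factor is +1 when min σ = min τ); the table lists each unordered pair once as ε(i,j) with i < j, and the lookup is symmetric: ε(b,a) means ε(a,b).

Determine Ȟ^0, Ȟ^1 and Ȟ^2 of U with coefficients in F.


nerve simplices:
  U12={p10} U14={p11} U15={p9} U16={p3} U23={p1,p5} U34={p8} U56={p7}
C dims 6,7; δ0: rk 6, SNF 1^5·2
degree 0: 6−6−0 = 0 → Ȟ^0 ≅ 0
degree 1: 7−0−6 = 1 plus torsion [2] → Ȟ^1 ≅ Z ⊕ Z/2
degree 2: 0−0−0 = 0 → Ȟ^2 ≅ 0

Ȟ^0 ≅ 0, Ȟ^1 ≅ Z ⊕ Z/2 and Ȟ^2 ≅ 0


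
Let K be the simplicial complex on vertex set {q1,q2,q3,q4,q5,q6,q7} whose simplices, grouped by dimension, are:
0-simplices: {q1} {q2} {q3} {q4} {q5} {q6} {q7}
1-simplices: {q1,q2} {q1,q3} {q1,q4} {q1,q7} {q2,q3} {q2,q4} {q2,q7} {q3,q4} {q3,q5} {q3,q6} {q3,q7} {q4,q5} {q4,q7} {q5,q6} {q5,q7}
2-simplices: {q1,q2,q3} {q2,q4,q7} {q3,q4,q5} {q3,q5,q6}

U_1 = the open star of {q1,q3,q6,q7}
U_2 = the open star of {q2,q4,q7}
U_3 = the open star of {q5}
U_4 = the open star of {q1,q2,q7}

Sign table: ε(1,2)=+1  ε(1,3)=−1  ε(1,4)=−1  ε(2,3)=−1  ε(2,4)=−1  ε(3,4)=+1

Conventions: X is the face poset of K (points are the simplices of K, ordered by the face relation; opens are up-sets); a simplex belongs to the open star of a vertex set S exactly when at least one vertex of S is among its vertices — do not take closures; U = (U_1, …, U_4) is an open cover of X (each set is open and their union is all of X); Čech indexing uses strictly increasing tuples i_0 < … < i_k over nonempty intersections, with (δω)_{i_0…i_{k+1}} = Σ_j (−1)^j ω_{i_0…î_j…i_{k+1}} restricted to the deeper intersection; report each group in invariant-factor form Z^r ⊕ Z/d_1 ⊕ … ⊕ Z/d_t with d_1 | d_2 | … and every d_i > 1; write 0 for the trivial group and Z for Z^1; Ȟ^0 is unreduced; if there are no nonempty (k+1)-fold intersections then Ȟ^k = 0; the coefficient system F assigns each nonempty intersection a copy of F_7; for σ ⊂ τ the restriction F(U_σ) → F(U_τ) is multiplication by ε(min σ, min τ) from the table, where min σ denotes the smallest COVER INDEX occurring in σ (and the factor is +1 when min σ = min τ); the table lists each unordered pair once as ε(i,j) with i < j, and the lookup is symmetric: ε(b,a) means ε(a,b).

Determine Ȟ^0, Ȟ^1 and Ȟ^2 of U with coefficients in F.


Ȟ^0 ≅ Z/7,  Ȟ^1 ≅ 0,  Ȟ^2 ≅ 0

intersection data:
  U1={{q1},{q3},{q6},{q7},{q1,q2},{q1,q3},{q1,q4},{q1,q7},{q2,q3},{q2,q7},{q3,q4},{q3,q5},{q3,q6},{q3,q7},{q4,q7},{q5,q6},{q5,q7},{q1,q2,q3},{q2,q4,q7},{q3,q4,q5},{q3,q5,q6}} U2={{q2},{q4},{q7},{q1,q2},{q1,q4},{q1,q7},{q2,q3},{q2,q4},{q2,q7},{q3,q4},{q3,q7},{q4,q5},{q4,q7},{q5,q7},{q1,q2,q3},{q2,q4,q7},{q3,q4,q5}} U3={{q5},{q3,q5},{q4,q5},{q5,q6},{q5,q7},{q3,q4,q5},{q3,q5,q6}} U4={{q1},{q2},{q7},{q1,q2},{q1,q3},{q1,q4},{q1,q7},{q2,q3},{q2,q4},{q2,q7},{q3,q7},{q4,q7},{q5,q7},{q1,q2,q3},{q2,q4,q7}}
  U12={{q7},{q1,q2},{q1,q4},{q1,q7},{q2,q3},{q2,q7},{q3,q4},{q3,q7},{q4,q7},{q5,q7},{q1,q2,q3},{q2,q4,q7},{q3,q4,q5}} U13={{q3,q5},{q5,q6},{q5,q7},{q3,q4,q5},{q3,q5,q6}} U14={{q1},{q7},{q1,q2},{q1,q3},{q1,q4},{q1,q7},{q2,q3},{q2,q7},{q3,q7},{q4,q7},{q5,q7},{q1,q2,q3},{q2,q4,q7}} U23={{q4,q5},{q5,q7},{q3,q4,q5}} U24={{q2},{q7},{q1,q2},{q1,q4},{q1,q7},{q2,q3},{q2,q4},{q2,q7},{q3,q7},{q4,q7},{q5,q7},{q1,q2,q3},{q2,q4,q7}} U34={{q5,q7}}
  U123={{q5,q7},{q3,q4,q5}} U124={{q7},{q1,q2},{q1,q4},{q1,q7},{q2,q3},{q2,q7},{q3,q7},{q4,q7},{q5,q7},{q1,q2,q3},{q2,q4,q7}} U134={{q5,q7}} U234={{q5,q7}}
  U1234={{q5,q7}}
C dims 4,6,4,1; δ0: rk_F7 3; δ1: rk_F7 3; δ2: rk_F7 1
Ȟ^0 = (4 − 3) − 0 = 1, so Ȟ^0 ≅ Z/7
Ȟ^1 = (6 − 3) − 3 = 0, so Ȟ^1 ≅ 0
Ȟ^2 = (4 − 1) − 3 = 0, so Ȟ^2 ≅ 0


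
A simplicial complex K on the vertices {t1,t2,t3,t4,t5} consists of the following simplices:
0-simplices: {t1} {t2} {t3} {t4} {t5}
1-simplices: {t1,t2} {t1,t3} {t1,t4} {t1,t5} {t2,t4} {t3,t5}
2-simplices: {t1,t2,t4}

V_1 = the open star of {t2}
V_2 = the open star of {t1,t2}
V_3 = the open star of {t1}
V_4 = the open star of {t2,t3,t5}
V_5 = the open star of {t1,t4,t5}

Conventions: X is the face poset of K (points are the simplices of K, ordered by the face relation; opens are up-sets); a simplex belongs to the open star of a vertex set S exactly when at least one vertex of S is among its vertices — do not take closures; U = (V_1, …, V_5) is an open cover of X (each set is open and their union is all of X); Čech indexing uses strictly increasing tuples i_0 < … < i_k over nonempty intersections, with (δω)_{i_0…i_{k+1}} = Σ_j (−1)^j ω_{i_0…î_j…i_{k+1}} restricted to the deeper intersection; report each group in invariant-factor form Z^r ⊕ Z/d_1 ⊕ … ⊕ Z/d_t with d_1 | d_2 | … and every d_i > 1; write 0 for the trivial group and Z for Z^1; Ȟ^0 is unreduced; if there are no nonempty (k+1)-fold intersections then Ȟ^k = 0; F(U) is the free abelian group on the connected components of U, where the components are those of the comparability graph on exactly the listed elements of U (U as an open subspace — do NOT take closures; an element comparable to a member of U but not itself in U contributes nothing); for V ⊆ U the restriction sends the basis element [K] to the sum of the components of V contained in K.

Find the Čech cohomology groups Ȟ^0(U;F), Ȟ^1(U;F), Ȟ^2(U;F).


Ȟ^0(U;F) ≅ Z, Ȟ^1(U;F) ≅ Z and Ȟ^2(U;F) ≅ 0

nerve simplices:
  V1={{t2},{t1,t2},{t2,t4},{t1,t2,t4}} V2={{t1},{t2},{t1,t2},{t1,t3},{t1,t4},{t1,t5},{t2,t4},{t1,t2,t4}} V3={{t1},{t1,t2},{t1,t3},{t1,t4},{t1,t5},{t1,t2,t4}} V4={{t2},{t3},{t5},{t1,t2},{t1,t3},{t1,t5},{t2,t4},{t3,t5},{t1,t2,t4}} V5={{t1},{t4},{t5},{t1,t2},{t1,t3},{t1,t4},{t1,t5},{t2,t4},{t3,t5},{t1,t2,t4}}
  V12={{t2},{t1,t2},{t2,t4},{t1,t2,t4}} V13={{t1,t2},{t1,t2,t4}} V14={{t2},{t1,t2},{t2,t4},{t1,t2,t4}} V15={{t1,t2},{t2,t4},{t1,t2,t4}} V23={{t1},{t1,t2},{t1,t3},{t1,t4},{t1,t5},{t1,t2,t4}} V24={{t2},{t1,t2},{t1,t3},{t1,t5},{t2,t4},{t1,t2,t4}} V25={{t1},{t1,t2},{t1,t3},{t1,t4},{t1,t5},{t2,t4},{t1,t2,t4}} V34={{t1,t2},{t1,t3},{t1,t5},{t1,t2,t4}} V35={{t1},{t1,t2},{t1,t3},{t1,t4},{t1,t5},{t1,t2,t4}} V45={{t5},{t1,t2},{t1,t3},{t1,t5},{t2,t4},{t3,t5},{t1,t2,t4}}
  V123={{t1,t2},{t1,t2,t4}} V124={{t2},{t1,t2},{t2,t4},{t1,t2,t4}} V125={{t1,t2},{t2,t4},{t1,t2,t4}} V134={{t1,t2},{t1,t2,t4}} V135={{t1,t2},{t1,t2,t4}} V145={{t1,t2},{t2,t4},{t1,t2,t4}} V234={{t1,t2},{t1,t3},{t1,t5},{t1,t2,t4}} V235={{t1},{t1,t2},{t1,t3},{t1,t4},{t1,t5},{t1,t2,t4}} V245={{t1,t2},{t1,t3},{t1,t5},{t2,t4},{t1,t2,t4}} V345={{t1,t2},{t1,t3},{t1,t5},{t1,t2,t4}}
  V1234={{t1,t2},{t1,t2,t4}} V1235={{t1,t2},{t1,t2,t4}} V1245={{t1,t2},{t2,t4},{t1,t2,t4}} V1345={{t1,t2},{t1,t2,t4}} V2345={{t1,t2},{t1,t3},{t1,t5},{t1,t2,t4}}
  V12345={{t1,t2},{t1,t2,t4}}
components per intersection:
  V1: {{t2},{t1,t2},{t2,t4},{t1,t2,t4}}
  V2: {{t1},{t2},{t1,t2},{t1,t3},{t1,t4},{t1,t5},{t2,t4},{t1,t2,t4}}
  V3: {{t1},{t1,t2},{t1,t3},{t1,t4},{t1,t5},{t1,t2,t4}}
  V4: {{t2},{t1,t2},{t2,t4},{t1,t2,t4}} {{t3},{t5},{t1,t3},{t1,t5},{t3,t5}}
  V5: {{t1},{t4},{t5},{t1,t2},{t1,t3},{t1,t4},{t1,t5},{t2,t4},{t3,t5},{t1,t2,t4}}
  V12: {{t2},{t1,t2},{t2,t4},{t1,t2,t4}}
  V13: {{t1,t2},{t1,t2,t4}}
  V14: {{t2},{t1,t2},{t2,t4},{t1,t2,t4}}
  V15: {{t1,t2},{t2,t4},{t1,t2,t4}}
  V23: {{t1},{t1,t2},{t1,t3},{t1,t4},{t1,t5},{t1,t2,t4}}
  V24: {{t2},{t1,t2},{t2,t4},{t1,t2,t4}} {{t1,t3}} {{t1,t5}}
  V25: {{t1},{t1,t2},{t1,t3},{t1,t4},{t1,t5},{t2,t4},{t1,t2,t4}}
  V34: {{t1,t2},{t1,t2,t4}} {{t1,t3}} {{t1,t5}}
  V35: {{t1},{t1,t2},{t1,t3},{t1,t4},{t1,t5},{t1,t2,t4}}
  V45: {{t5},{t1,t5},{t3,t5}} {{t1,t2},{t2,t4},{t1,t2,t4}} {{t1,t3}}
  V123: {{t1,t2},{t1,t2,t4}}
  V124: {{t2},{t1,t2},{t2,t4},{t1,t2,t4}}
  V125: {{t1,t2},{t2,t4},{t1,t2,t4}}
  V134: {{t1,t2},{t1,t2,t4}}
  V135: {{t1,t2},{t1,t2,t4}}
  V145: {{t1,t2},{t2,t4},{t1,t2,t4}}
  V234: {{t1,t2},{t1,t2,t4}} {{t1,t3}} {{t1,t5}}
  V235: {{t1},{t1,t2},{t1,t3},{t1,t4},{t1,t5},{t1,t2,t4}}
  V245: {{t1,t2},{t2,t4},{t1,t2,t4}} {{t1,t3}} {{t1,t5}}
  V345: {{t1,t2},{t1,t2,t4}} {{t1,t3}} {{t1,t5}}
  V1234: {{t1,t2},{t1,t2,t4}}
  V1235: {{t1,t2},{t1,t2,t4}}
  V1245: {{t1,t2},{t2,t4},{t1,t2,t4}}
  V1345: {{t1,t2},{t1,t2,t4}}
  V2345: {{t1,t2},{t1,t2,t4}} {{t1,t3}} {{t1,t5}}
  V12345: {{t1,t2},{t1,t2,t4}}
C dims 6,16,16,7; δ0: rk 5, SNF 1^5; δ1: rk 10, SNF 1^10; δ2: rk 6, SNF 1^6
degree 0: 6−5−0 = 1 → Ȟ^0 ≅ Z
degree 1: 16−10−5 = 1 → Ȟ^1 ≅ Z
degree 2: 16−6−10 = 0 → Ȟ^2 ≅ 0


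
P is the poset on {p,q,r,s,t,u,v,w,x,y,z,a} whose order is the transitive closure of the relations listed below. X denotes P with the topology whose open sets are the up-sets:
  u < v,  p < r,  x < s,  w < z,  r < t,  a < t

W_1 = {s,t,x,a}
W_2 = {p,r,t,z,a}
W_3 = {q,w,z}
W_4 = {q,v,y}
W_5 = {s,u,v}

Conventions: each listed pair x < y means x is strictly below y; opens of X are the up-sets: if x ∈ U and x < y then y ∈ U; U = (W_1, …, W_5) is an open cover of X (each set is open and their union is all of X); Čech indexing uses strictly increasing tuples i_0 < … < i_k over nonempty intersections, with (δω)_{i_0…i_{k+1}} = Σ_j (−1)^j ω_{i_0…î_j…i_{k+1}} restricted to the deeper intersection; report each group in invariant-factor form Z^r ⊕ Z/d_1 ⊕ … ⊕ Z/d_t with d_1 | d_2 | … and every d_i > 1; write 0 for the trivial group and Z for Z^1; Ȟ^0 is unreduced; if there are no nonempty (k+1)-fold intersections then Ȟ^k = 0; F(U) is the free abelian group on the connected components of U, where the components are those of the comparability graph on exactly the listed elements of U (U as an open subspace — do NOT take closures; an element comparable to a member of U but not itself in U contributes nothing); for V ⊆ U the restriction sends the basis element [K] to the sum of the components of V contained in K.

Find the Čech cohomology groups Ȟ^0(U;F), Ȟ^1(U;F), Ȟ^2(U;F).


intersection data:
  W12={t,a} W15={s} W23={z} W34={q} W45={v}
components per intersection:
  W1: {s,x} {t,a}
  W2: {p,r,t,a} {z}
  W3: {q} {w,z}
  W4: {q} {v} {y}
  W5: {s} {u,v}
  W12: {t,a}
  W15: {s}
  W23: {z}
  W34: {q}
  W45: {v}
C dims 11,5; δ0: rk 5, SNF 1^5
Ȟ^0 = (11 − 5) − 0 = 6, so Ȟ^0 ≅ Z^6
Ȟ^1 = (5 − 0) − 5 = 0, so Ȟ^1 ≅ 0
Ȟ^2 = (0 − 0) − 0 = 0, so Ȟ^2 ≅ 0

Ȟ^0 ≅ Z^6; Ȟ^1 ≅ 0; Ȟ^2 ≅ 0


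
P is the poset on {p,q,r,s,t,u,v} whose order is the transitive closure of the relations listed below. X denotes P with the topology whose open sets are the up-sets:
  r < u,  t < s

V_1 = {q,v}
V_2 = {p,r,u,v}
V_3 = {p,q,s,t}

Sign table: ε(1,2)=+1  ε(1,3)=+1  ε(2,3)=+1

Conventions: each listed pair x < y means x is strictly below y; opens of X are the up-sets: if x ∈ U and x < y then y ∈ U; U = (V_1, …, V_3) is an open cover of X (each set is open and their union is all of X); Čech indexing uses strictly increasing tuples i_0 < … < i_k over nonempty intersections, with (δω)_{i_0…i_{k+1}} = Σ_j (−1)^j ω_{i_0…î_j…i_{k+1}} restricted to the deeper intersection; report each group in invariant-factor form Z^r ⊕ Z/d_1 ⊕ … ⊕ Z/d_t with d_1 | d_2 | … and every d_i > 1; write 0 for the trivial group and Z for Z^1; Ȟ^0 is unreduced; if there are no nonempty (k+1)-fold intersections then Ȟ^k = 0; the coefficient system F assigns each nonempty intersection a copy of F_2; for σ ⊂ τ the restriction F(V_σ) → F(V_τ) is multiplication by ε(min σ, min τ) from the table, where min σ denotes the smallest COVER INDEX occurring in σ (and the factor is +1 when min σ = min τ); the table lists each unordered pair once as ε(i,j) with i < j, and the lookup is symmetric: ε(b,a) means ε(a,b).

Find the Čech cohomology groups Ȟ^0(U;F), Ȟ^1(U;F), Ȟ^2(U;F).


Ȟ^0(U;F) ≅ Z/2, Ȟ^1(U;F) ≅ Z/2, Ȟ^2(U;F) ≅ 0

intersection data:
  V12={v} V13={q} V23={p}
C dims 3,3; δ0: rk_F2 2
Ȟ^0 = (3 − 2) − 0 = 1, so Ȟ^0 ≅ Z/2
Ȟ^1 = (3 − 0) − 2 = 1, so Ȟ^1 ≅ Z/2
Ȟ^2 = (0 − 0) − 0 = 0, so Ȟ^2 ≅ 0


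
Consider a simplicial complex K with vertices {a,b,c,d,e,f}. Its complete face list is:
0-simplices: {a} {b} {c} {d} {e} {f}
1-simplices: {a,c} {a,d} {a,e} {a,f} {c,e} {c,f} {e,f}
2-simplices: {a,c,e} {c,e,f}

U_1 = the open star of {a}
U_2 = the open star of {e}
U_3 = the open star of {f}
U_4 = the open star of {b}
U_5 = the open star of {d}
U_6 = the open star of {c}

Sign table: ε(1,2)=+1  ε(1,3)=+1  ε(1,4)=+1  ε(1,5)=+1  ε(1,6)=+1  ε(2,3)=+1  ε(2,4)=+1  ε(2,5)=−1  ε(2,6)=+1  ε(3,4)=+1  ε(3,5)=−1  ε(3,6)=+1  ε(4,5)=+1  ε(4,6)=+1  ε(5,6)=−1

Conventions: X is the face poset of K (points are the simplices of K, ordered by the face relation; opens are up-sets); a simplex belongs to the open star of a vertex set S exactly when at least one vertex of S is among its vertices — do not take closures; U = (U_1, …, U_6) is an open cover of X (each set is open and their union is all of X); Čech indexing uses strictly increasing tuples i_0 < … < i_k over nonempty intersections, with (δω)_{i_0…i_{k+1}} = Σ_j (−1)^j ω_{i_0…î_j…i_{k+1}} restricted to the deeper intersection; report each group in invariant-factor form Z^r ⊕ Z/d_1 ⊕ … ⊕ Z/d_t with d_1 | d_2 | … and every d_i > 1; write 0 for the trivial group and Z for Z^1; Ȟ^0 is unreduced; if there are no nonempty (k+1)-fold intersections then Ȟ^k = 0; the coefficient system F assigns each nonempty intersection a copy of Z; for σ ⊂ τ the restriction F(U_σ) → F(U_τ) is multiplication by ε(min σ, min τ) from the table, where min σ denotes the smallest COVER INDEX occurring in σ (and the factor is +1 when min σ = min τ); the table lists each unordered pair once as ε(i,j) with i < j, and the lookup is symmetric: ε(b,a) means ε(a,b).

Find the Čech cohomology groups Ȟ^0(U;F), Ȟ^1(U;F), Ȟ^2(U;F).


nonempty overlaps:
  U1={{a},{a,c},{a,d},{a,e},{a,f},{a,c,e}} U2={{e},{a,e},{c,e},{e,f},{a,c,e},{c,e,f}} U3={{f},{a,f},{c,f},{e,f},{c,e,f}} U4={{b}} U5={{d},{a,d}} U6={{c},{a,c},{c,e},{c,f},{a,c,e},{c,e,f}}
  U12={{a,e},{a,c,e}} U13={{a,f}} U15={{a,d}} U16={{a,c},{a,c,e}} U23={{e,f},{c,e,f}} U26={{c,e},{a,c,e},{c,e,f}} U36={{c,f},{c,e,f}}
  U126={{a,c,e}} U236={{c,e,f}}
C dims 6,7,2; δ0: rk 4, SNF 1^4; δ1: rk 2, SNF 1^2
degree 0: 6−4−0 = 2 → Ȟ^0 ≅ Z^2
degree 1: 7−2−4 = 1 → Ȟ^1 ≅ Z
degree 2: 2−0−2 = 0 → Ȟ^2 ≅ 0

Ȟ^0(U;F) ≅ Z^2,  Ȟ^1(U;F) ≅ Z,  Ȟ^2(U;F) ≅ 0


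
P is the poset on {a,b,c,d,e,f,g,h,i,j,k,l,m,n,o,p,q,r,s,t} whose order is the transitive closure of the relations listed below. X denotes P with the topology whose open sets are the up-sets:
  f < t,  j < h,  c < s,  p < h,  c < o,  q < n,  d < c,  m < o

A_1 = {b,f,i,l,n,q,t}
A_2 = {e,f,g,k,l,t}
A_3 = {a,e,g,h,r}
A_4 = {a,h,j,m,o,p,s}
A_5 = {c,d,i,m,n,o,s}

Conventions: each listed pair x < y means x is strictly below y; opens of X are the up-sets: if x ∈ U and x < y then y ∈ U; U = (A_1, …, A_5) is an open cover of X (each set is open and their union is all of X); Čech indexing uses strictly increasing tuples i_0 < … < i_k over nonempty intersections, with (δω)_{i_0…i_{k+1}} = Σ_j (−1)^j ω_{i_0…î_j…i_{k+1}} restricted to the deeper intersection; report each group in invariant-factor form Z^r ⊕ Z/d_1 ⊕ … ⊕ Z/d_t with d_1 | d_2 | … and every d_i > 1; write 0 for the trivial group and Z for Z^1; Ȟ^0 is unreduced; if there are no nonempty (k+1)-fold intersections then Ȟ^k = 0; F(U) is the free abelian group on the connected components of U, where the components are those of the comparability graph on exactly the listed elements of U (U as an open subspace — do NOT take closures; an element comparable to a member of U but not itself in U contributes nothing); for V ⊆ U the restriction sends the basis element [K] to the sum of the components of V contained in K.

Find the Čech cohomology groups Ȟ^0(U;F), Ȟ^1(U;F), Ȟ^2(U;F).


cover nerve:
  A12={f,l,t} A15={i,n} A23={e,g} A34={a,h} A45={m,o,s}
components per intersection:
  A1: {b} {f,t} {i} {l} {n,q}
  A2: {e} {f,t} {g} {k} {l}
  A3: {a} {e} {g} {h} {r}
  A4: {a} {h,j,p} {m,o} {s}
  A5: {c,d,m,o,s} {i} {n}
  A12: {f,t} {l}
  A15: {i} {n}
  A23: {e} {g}
  A34: {a} {h}
  A45: {m,o} {s}
C dims 22,10; δ0: rk 10, SNF 1^10
Ȟ^0: (22−10)−0=12 ⇒ Z^12
Ȟ^1: (10−0)−10=0 ⇒ 0
Ȟ^2: (0−0)−0=0 ⇒ 0

Ȟ^0 ≅ Z^12, Ȟ^1 ≅ 0 and Ȟ^2 ≅ 0


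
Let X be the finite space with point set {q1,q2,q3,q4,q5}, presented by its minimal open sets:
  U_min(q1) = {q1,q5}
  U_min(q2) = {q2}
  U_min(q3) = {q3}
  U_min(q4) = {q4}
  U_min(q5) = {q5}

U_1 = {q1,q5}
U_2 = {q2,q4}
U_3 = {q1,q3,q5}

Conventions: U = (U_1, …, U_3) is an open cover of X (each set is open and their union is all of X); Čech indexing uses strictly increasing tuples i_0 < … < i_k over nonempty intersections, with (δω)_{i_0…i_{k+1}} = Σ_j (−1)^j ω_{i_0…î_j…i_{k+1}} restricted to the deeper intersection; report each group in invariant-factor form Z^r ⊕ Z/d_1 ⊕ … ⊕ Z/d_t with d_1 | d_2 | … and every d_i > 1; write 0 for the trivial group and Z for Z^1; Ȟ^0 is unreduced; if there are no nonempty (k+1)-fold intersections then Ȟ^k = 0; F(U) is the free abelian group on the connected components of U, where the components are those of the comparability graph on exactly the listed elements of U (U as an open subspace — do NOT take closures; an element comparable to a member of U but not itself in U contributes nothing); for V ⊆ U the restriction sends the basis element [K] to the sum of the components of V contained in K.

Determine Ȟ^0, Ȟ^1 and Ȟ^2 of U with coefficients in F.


nerve simplices:
  U13={q1,q5}
components per intersection:
  U1: {q1,q5}
  U2: {q2} {q4}
  U3: {q1,q5} {q3}
  U13: {q1,q5}
C dims 5,1; δ0: rk 1, SNF 1^1
degree 0: 5−1−0 = 4 → Ȟ^0 ≅ Z^4
degree 1: 1−0−1 = 0 → Ȟ^1 ≅ 0
degree 2: 0−0−0 = 0 → Ȟ^2 ≅ 0

Ȟ^0 = Z^4, Ȟ^1 = 0 and Ȟ^2 = 0
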